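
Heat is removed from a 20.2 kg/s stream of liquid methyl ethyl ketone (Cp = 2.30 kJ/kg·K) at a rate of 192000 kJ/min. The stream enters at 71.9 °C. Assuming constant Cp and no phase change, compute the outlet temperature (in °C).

T_out = 3.02 °C

Q = 192000 kJ/min = 3200 kJ/s
ΔT = Q/(ṁ·Cp) = 3200/(20.2×2.30) = 68.876 K
T_out = 71.9 − 68.876 = 3.0235 °C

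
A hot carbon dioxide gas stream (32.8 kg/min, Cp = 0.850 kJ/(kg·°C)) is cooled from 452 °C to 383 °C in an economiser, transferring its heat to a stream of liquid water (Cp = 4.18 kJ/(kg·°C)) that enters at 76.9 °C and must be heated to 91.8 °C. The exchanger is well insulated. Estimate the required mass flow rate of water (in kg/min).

ṁ_c = 30.9 kg/min

Heat released by hot stream: Q = 32.8 × 0.850 × (452 − 383) = 1923.7 kJ/min
Energy balance on cold side (adiabatic exchanger): Q = ṁ_c·Cp_c·(T_c,out − T_c,in)
ṁ_c = 1923.7 / [4.18 × (91.8 − 76.9)] = 30.887 kg/min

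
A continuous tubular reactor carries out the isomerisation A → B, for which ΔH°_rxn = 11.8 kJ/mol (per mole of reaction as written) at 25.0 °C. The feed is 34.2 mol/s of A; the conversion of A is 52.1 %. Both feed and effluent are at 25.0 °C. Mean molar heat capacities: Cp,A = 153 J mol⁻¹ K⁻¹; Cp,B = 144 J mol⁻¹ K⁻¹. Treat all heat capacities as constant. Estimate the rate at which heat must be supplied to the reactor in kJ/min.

Extent of reaction ξ = 0.521 × 34.2 = 17.818 mol/s
Reaction term: ξ·ΔH°_rxn = 17.818 × 11.8 = 210.25 kJ/s
Q = ΔH = 210.25 kJ/s = 210.25 kW
Heat supplied = 12615 kJ/min

Q_in = 12600 kJ/min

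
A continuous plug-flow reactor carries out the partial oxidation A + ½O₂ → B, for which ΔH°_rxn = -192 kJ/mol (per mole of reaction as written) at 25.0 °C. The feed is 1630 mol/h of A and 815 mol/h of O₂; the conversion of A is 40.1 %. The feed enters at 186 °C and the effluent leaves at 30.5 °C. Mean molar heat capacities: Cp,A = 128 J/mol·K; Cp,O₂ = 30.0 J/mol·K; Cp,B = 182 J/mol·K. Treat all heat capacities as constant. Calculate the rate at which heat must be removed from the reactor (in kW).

Extent of reaction ξ = 0.401 × 1630 = 653.63 mol/h
Reaction term: ξ·ΔH°_rxn = 653.63 × -192 = -125500 kJ/h
Sensible, feed 186→25 °C: -37527 kJ/h
Outlet flows (mol/h): A 976.37, O₂ 488.19, B 653.63
Sensible, products 25→30.5 °C: 1422.2 kJ/h
Q = ΔH = -161600 kJ/h = -44.89 kW
Heat removed = 44.89 kW

Q_out = 44.9 kW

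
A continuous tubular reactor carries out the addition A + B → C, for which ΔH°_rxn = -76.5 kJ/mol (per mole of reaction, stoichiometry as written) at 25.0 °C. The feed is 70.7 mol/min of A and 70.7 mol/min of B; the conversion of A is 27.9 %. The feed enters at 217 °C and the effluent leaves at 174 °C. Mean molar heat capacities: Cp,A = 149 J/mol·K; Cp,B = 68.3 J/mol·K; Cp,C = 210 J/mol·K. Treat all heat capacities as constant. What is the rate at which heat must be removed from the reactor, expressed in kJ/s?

Q_out = 36.5 kJ/s

Extent of reaction ξ = 0.279 × 70.7 = 19.725 mol/min
Reaction term: ξ·ΔH°_rxn = 19.725 × -76.5 = -1509 kJ/min
Sensible, feed 217→25 °C: -2949.7 kJ/min
Outlet flows (mol/min): A 50.975, B 50.975, C 19.725
Sensible, products 25→174 °C: 2267.6 kJ/min
Q = ΔH = -2191.1 kJ/min = -36.518 kW
Heat removed = 36.518 kJ/s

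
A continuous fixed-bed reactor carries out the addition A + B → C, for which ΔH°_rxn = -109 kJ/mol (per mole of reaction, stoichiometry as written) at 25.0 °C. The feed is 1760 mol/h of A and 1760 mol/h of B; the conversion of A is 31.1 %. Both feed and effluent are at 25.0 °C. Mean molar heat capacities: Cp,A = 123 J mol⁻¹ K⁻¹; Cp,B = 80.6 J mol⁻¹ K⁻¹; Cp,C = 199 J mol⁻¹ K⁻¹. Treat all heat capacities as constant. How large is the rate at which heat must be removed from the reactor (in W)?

Extent of reaction ξ = 0.311 × 1760 = 547.36 mol/h
Reaction term: ξ·ΔH°_rxn = 547.36 × -109 = -59662 kJ/h
Q = ΔH = -59662 kJ/h = -16.573 kW
Heat removed = 16573 W

Q_out = 16600 W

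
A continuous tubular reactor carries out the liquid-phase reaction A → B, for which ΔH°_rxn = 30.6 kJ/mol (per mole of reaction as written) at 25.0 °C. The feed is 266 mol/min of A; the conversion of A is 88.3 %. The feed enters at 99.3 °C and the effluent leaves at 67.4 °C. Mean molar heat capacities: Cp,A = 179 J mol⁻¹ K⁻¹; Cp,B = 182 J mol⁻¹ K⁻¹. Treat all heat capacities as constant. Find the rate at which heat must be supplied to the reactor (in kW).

Q_in = 95.0 kW

Extent of reaction ξ = 0.883 × 266 = 234.88 mol/min
Reaction term: ξ·ΔH°_rxn = 234.88 × 30.6 = 7187.3 kJ/min
Sensible, feed 99.3→25 °C: -3537.7 kJ/min
Outlet flows (mol/min): A 31.122, B 234.88
Sensible, products 25→67.4 °C: 2048.7 kJ/min
Q = ΔH = 5698.3 kJ/min = 94.971 kW
Heat supplied = 94.971 kW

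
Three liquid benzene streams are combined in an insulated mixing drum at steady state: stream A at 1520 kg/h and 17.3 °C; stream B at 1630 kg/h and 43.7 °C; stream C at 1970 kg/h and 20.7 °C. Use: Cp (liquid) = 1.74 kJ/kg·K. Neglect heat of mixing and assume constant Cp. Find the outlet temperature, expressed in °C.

T_out = 27.0 °C

No heat crosses the boundary, so H_out = H_in.
Σ ṁᵢCp,ᵢTᵢ = 1520×1.74×17.3 + 1630×1.74×43.7 + 1970×1.74×20.7 = 240650
Σ ṁᵢCp,ᵢ = 1520×1.74 + 1630×1.74 + 1970×1.74 = 8908.8
T_out = 240650 / 8908.8 = 27.013 °C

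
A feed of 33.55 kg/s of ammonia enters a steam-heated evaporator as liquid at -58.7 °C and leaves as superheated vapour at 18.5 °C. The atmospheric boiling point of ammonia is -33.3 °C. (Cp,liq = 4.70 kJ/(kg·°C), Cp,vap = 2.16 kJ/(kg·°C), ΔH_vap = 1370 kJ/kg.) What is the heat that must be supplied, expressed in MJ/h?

liquid -58.7→-33.3 °C: 119.38 kJ/kg
vaporisation at -33.3 °C: 1370 kJ/kg
vapour -33.3→18.5 °C: 111.89 kJ/kg
Δh = 119.38 + 1370 + 111.89 = 1601.3 kJ/kg
Q = ṁ·Δh = 33.55 kg/s × 1601.3 kJ/kg = 53723 kJ/s
|Q| = 53723 kW = 193400 MJ/h

Q = 193000 MJ/h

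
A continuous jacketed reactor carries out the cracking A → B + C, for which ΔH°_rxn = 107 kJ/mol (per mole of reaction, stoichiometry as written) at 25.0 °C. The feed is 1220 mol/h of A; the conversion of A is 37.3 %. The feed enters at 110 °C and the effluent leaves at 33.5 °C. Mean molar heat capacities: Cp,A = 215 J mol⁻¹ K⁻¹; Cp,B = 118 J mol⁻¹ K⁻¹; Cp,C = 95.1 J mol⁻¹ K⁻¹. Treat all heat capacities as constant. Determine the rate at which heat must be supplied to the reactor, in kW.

Q_in = 7.95 kW

Extent of reaction ξ = 0.373 × 1220 = 455.06 mol/h
Reaction term: ξ·ΔH°_rxn = 455.06 × 107 = 48691 kJ/h
Sensible, feed 110→25 °C: -22296 kJ/h
Outlet flows (mol/h): A 764.94, B 455.06, C 455.06
Sensible, products 25→33.5 °C: 2222.2 kJ/h
Q = ΔH = 28618 kJ/h = 7.9495 kW
Heat supplied = 7.9495 kW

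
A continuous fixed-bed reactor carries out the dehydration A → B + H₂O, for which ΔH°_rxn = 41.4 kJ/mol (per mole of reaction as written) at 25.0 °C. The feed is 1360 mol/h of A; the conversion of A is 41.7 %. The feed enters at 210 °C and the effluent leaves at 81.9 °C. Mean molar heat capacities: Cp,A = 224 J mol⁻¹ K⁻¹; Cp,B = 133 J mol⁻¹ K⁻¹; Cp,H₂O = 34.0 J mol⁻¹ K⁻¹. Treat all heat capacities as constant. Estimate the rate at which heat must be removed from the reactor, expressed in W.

Q_out = 4830 W

Extent of reaction ξ = 0.417 × 1360 = 567.12 mol/h
Reaction term: ξ·ΔH°_rxn = 567.12 × 41.4 = 23479 kJ/h
Sensible, feed 210→25 °C: -56358 kJ/h
Outlet flows (mol/h): A 792.88, B 567.12, H₂O 567.12
Sensible, products 25→81.9 °C: 15495 kJ/h
Q = ΔH = -17385 kJ/h = -4.8292 kW
Heat removed = 4829.2 W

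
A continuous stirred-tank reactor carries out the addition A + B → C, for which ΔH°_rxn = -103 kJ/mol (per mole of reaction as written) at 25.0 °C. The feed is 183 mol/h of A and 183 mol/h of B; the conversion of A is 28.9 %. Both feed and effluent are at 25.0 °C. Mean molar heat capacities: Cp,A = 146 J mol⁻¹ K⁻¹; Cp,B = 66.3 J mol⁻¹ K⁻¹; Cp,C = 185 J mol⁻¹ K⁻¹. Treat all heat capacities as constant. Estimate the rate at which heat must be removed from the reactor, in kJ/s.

Extent of reaction ξ = 0.289 × 183 = 52.887 mol/h
Reaction term: ξ·ΔH°_rxn = 52.887 × -103 = -5447.4 kJ/h
Q = ΔH = -5447.4 kJ/h = -1.5132 kW
Heat removed = 1.5132 kJ/s

Q_out = 1.51 kJ/s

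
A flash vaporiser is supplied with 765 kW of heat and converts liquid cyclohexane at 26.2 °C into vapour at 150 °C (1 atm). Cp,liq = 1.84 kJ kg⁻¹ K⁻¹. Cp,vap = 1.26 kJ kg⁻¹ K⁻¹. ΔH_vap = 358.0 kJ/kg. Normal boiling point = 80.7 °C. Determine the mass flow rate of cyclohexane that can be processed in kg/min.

ṁ = 84.1 kg/min

Δh = 1.84×(80.7−26.2) + 358.0 + 1.26×(150−80.7) = 545.6 kJ/kg
Q = 765 kW = 765 kJ/s = 45900 kJ/min
ṁ = Q/Δh = 45900 / 545.6 = 84.128 kg/min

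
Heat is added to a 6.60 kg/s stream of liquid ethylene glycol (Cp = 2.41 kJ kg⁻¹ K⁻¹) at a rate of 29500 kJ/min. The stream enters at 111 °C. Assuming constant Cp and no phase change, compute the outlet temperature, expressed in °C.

Q = 29500 kJ/min = 491.67 kJ/s
ΔT = Q/(ṁ·Cp) = 491.67/(6.60×2.41) = 30.911 K
T_out = 111 + 30.911 = 141.91 °C

T_out = 142 °C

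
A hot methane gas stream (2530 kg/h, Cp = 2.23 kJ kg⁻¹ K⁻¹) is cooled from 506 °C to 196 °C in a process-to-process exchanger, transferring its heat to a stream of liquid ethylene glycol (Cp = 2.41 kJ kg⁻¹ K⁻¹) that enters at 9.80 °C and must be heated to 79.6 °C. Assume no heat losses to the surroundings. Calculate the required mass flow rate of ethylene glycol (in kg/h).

ṁ_c = 10400 kg/h

Heat released by hot stream: Q = 2530 × 2.23 × (506 − 196) = 1.749e+06 kJ/h
Energy balance on cold side (adiabatic exchanger): Q = ṁ_c·Cp_c·(T_c,out − T_c,in)
ṁ_c = 1.749e+06 / [2.41 × (79.6 − 9.80)] = 10397 kg/h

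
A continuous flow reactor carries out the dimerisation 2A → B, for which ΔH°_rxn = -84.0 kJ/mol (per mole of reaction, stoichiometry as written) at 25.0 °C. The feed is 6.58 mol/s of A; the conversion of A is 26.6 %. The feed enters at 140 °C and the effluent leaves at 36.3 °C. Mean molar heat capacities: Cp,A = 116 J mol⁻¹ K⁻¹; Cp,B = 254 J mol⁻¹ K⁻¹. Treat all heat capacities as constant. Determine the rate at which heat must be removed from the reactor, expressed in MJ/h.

Extent of reaction ξ = 0.266 × 6.58 / 2 = 0.87514 mol/s
Reaction term: ξ·ΔH°_rxn = 0.87514 × -84.0 = -73.512 kJ/s
Sensible, feed 140→25 °C: -87.777 kJ/s
Outlet flows (mol/s): A 4.8297, B 0.87514
Sensible, products 25→36.3 °C: 8.8426 kJ/s
Q = ΔH = -152.45 kJ/s = -152.45 kW
Heat removed = 548.81 MJ/h

Q_out = 549 MJ/h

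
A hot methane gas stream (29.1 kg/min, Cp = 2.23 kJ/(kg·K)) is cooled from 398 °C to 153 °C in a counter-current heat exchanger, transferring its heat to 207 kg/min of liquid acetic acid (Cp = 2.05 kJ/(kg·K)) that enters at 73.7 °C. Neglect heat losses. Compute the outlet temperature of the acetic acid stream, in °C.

T_c,out = 111 °C

Heat released by hot stream: Q = 29.1 × 2.23 × (398 − 153) = 15899 kJ/min
Energy balance on cold side (adiabatic exchanger): Q = ṁ_c·Cp_c·(T_c,out − T_c,in)
T_c,out = 73.7 + 15899/(207 × 2.05) = 111.17 °C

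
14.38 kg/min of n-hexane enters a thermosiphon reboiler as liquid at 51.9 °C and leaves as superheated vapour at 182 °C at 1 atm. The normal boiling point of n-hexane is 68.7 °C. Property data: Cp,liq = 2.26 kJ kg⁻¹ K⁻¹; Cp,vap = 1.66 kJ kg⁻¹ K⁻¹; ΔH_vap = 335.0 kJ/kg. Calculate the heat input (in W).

liquid 51.9→68.7 °C: 37.968 kJ/kg
vaporisation at 68.7 °C: 335 kJ/kg
vapour 68.7→182 °C: 188.08 kJ/kg
Δh = 37.968 + 335 + 188.08 = 561.05 kJ/kg
Q = ṁ·Δh = 14.38 kg/min × 561.05 kJ/kg = 8067.8 kJ/min
|Q| = 134.46 kW = 134460 W

Q = 134000 W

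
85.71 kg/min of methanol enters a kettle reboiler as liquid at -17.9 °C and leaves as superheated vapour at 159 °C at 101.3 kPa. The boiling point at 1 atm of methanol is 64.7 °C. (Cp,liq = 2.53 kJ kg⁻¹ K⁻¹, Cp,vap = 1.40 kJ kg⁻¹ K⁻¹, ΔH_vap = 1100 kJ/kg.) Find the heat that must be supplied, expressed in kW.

liquid -17.9→64.7 °C: 208.98 kJ/kg
vaporisation at 64.7 °C: 1100 kJ/kg
vapour 64.7→159 °C: 132.02 kJ/kg
Δh = 208.98 + 1100 + 132.02 = 1441 kJ/kg
Q = ṁ·Δh = 85.71 kg/min × 1441 kJ/kg = 123510 kJ/min
|Q| = 2058.5 kW

Q = 2060 kW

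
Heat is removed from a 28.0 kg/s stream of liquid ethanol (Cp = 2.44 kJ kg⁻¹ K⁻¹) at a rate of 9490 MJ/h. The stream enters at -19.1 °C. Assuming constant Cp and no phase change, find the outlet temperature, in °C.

T_out = -57.7 °C

Q = 9490 MJ/h = 2636.1 kJ/s
ΔT = Q/(ṁ·Cp) = 2636.1/(28.0×2.44) = 38.585 K
T_out = -19.1 − 38.585 = -57.685 °C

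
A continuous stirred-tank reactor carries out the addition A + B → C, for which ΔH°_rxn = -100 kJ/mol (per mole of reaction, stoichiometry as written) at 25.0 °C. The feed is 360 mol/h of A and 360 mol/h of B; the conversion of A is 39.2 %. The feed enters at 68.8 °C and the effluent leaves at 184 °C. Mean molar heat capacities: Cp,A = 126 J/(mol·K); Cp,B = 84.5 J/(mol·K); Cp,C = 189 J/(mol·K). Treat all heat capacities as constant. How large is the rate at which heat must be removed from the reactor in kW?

Extent of reaction ξ = 0.392 × 360 = 141.12 mol/h
Reaction term: ξ·ΔH°_rxn = 141.12 × -100 = -14112 kJ/h
Sensible, feed 68.8→25 °C: -3319.2 kJ/h
Outlet flows (mol/h): A 218.88, B 218.88, C 141.12
Sensible, products 25→184 °C: 11567 kJ/h
Q = ΔH = -5864.6 kJ/h = -1.629 kW
Heat removed = 1.629 kW

Q_out = 1.63 kW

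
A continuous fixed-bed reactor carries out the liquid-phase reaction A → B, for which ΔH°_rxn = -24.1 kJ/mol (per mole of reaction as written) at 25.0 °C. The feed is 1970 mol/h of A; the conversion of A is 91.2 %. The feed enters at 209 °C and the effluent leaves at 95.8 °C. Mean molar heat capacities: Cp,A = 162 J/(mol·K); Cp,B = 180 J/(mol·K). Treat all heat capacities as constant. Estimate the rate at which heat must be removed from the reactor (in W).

Q_out = 21400 W

Extent of reaction ξ = 0.912 × 1970 = 1796.6 mol/h
Reaction term: ξ·ΔH°_rxn = 1796.6 × -24.1 = -43299 kJ/h
Sensible, feed 209→25 °C: -58722 kJ/h
Outlet flows (mol/h): A 173.36, B 1796.6
Sensible, products 25→95.8 °C: 24885 kJ/h
Q = ΔH = -77136 kJ/h = -21.427 kW
Heat removed = 21427 W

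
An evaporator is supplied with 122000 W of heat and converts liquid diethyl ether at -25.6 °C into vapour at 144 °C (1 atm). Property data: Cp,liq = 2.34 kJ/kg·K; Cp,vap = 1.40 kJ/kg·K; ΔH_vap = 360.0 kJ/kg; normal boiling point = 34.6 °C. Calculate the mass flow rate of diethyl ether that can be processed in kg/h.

Δh = 2.34×(34.6−-25.6) + 360.0 + 1.40×(144−34.6) = 654.03 kJ/kg
Q = 122000 W = 122 kJ/s = 439200 kJ/h
ṁ = Q/Δh = 439200 / 654.03 = 671.53 kg/h

ṁ = 672 kg/h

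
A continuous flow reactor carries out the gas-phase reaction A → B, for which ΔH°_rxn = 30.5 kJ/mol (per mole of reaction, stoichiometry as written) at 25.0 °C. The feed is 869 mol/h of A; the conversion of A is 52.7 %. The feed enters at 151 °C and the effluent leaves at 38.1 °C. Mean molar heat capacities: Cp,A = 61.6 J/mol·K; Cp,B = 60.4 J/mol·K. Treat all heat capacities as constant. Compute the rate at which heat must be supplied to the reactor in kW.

Extent of reaction ξ = 0.527 × 869 = 457.96 mol/h
Reaction term: ξ·ΔH°_rxn = 457.96 × 30.5 = 13968 kJ/h
Sensible, feed 151→25 °C: -6744.8 kJ/h
Outlet flows (mol/h): A 411.04, B 457.96
Sensible, products 25→38.1 °C: 694.05 kJ/h
Q = ΔH = 7917.1 kJ/h = 2.1992 kW
Heat supplied = 2.1992 kW

Q_in = 2.20 kW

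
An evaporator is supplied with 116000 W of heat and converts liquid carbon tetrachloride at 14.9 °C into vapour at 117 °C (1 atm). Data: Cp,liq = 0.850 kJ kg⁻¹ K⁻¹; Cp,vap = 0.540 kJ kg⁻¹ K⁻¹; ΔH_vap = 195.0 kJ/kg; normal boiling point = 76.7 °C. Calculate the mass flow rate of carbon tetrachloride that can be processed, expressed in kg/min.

Δh = 0.850×(76.7−14.9) + 195.0 + 0.540×(117−76.7) = 269.29 kJ/kg
Q = 116000 W = 116 kJ/s = 6960 kJ/min
ṁ = Q/Δh = 6960 / 269.29 = 25.846 kg/min

ṁ = 25.8 kg/min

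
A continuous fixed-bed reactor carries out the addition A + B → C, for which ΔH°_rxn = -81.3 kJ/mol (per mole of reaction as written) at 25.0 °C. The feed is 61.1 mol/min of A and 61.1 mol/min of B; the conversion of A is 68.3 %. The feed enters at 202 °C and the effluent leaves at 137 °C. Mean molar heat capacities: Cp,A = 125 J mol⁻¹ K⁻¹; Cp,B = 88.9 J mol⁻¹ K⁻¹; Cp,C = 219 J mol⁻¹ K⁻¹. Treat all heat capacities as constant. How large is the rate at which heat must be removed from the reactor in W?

Extent of reaction ξ = 0.683 × 61.1 = 41.731 mol/min
Reaction term: ξ·ΔH°_rxn = 41.731 × -81.3 = -3392.8 kJ/min
Sensible, feed 202→25 °C: -2313.3 kJ/min
Outlet flows (mol/min): A 19.369, B 19.369, C 41.731
Sensible, products 25→137 °C: 1487.6 kJ/min
Q = ΔH = -4218.4 kJ/min = -70.307 kW
Heat removed = 70307 W

Q_out = 70300 W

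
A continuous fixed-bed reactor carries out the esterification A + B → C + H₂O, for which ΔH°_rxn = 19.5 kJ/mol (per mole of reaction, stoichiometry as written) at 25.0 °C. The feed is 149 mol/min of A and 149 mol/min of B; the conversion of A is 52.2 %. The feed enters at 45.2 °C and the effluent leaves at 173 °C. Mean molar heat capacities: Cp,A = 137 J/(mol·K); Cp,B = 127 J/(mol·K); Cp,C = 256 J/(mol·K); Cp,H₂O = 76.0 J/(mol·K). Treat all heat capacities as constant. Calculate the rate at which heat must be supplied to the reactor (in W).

Extent of reaction ξ = 0.522 × 149 = 77.778 mol/min
Reaction term: ξ·ΔH°_rxn = 77.778 × 19.5 = 1516.7 kJ/min
Sensible, feed 45.2→25 °C: -794.59 kJ/min
Outlet flows (mol/min): A 71.222, B 71.222, C 77.778, H₂O 77.778
Sensible, products 25→173 °C: 6604.5 kJ/min
Q = ΔH = 7326.6 kJ/min = 122.11 kW
Heat supplied = 122110 W

Q_in = 122000 W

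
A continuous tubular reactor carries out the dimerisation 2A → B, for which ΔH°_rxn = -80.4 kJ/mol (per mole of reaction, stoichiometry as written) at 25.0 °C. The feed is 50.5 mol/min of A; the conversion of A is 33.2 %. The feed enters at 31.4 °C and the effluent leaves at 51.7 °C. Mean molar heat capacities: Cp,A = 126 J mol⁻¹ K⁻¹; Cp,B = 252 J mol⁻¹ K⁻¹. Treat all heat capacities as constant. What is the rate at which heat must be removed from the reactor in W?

Q_out = 9080 W

Extent of reaction ξ = 0.332 × 50.5 / 2 = 8.383 mol/min
Reaction term: ξ·ΔH°_rxn = 8.383 × -80.4 = -673.99 kJ/min
Sensible, feed 31.4→25 °C: -40.723 kJ/min
Outlet flows (mol/min): A 33.734, B 8.383
Sensible, products 25→51.7 °C: 169.89 kJ/min
Q = ΔH = -544.82 kJ/min = -9.0804 kW
Heat removed = 9080.4 W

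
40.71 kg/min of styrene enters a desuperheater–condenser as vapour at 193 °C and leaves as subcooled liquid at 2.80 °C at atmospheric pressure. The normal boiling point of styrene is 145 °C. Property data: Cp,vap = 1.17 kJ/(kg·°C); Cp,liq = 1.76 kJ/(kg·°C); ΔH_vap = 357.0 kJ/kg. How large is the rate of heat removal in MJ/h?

Q_c = 1620 MJ/h

vapour 193→145 °C: -56.16 kJ/kg
condensation at 145 °C: -357 kJ/kg
liquid 145→2.80 °C: -250.27 kJ/kg
Δh = -56.16 + -357 + -250.27 = -663.43 kJ/kg
Q = ṁ·Δh = 40.71 kg/min × -663.43 kJ/kg = -27008 kJ/min
|Q| = 450.14 kW = 1620.5 MJ/h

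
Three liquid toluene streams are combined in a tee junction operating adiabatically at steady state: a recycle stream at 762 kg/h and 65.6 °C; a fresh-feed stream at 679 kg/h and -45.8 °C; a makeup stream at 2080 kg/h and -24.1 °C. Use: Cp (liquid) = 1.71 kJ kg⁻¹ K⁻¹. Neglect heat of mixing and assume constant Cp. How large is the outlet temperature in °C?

T_out = -8.87 °C

Energy balance with Q = 0: Σ ṁᵢCp,ᵢ(T_out − Tᵢ) = 0
Σ ṁᵢCp,ᵢTᵢ = 762×1.71×65.6 + 679×1.71×-45.8 + 2080×1.71×-24.1 = -53419
Σ ṁᵢCp,ᵢ = 762×1.71 + 679×1.71 + 2080×1.71 = 6020.9
T_out = -53419 / 6020.9 = -8.8722 °C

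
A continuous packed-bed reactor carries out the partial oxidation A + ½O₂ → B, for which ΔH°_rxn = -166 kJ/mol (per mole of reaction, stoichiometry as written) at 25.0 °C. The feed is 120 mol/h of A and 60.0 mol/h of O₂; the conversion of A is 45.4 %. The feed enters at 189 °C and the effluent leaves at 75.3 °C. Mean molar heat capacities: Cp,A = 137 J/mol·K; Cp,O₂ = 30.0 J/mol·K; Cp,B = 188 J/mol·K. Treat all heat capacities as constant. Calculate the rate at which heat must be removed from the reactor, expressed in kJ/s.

Extent of reaction ξ = 0.454 × 120 = 54.48 mol/h
Reaction term: ξ·ΔH°_rxn = 54.48 × -166 = -9043.7 kJ/h
Sensible, feed 189→25 °C: -2991.4 kJ/h
Outlet flows (mol/h): A 65.52, O₂ 32.76, B 54.48
Sensible, products 25→75.3 °C: 1016.1 kJ/h
Q = ΔH = -11019 kJ/h = -3.0608 kW
Heat removed = 3.0608 kJ/s

Q_out = 3.06 kJ/s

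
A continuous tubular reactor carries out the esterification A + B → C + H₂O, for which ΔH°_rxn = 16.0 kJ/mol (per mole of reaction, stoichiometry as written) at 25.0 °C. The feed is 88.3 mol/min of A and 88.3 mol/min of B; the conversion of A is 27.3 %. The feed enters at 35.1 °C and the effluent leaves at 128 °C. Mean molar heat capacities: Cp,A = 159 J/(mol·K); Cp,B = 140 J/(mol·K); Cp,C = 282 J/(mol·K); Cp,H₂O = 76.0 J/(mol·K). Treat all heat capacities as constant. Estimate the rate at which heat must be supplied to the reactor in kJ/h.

Q_in = 179000 kJ/h

Extent of reaction ξ = 0.273 × 88.3 = 24.106 mol/min
Reaction term: ξ·ΔH°_rxn = 24.106 × 16.0 = 385.69 kJ/min
Sensible, feed 35.1→25 °C: -266.66 kJ/min
Outlet flows (mol/min): A 64.194, B 64.194, C 24.106, H₂O 24.106
Sensible, products 25→128 °C: 2865.9 kJ/min
Q = ΔH = 2984.9 kJ/min = 49.748 kW
Heat supplied = 179090 kJ/h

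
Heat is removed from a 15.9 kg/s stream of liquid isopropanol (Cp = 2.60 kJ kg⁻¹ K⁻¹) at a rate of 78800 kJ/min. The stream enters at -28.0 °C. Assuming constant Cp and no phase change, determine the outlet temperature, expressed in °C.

Q = 78800 kJ/min = 1313.3 kJ/s
ΔT = Q/(ṁ·Cp) = 1313.3/(15.9×2.60) = 31.769 K
T_out = -28.0 − 31.769 = -59.769 °C

T_out = -59.8 °C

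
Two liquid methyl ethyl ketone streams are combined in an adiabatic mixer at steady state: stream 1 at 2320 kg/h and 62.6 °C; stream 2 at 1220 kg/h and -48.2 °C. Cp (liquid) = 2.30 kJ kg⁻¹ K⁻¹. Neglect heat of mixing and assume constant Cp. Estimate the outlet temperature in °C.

T_out = 24.4 °C

Energy balance with Q = 0: Σ ṁᵢCp,ᵢ(T_out − Tᵢ) = 0
Σ ṁᵢCp,ᵢTᵢ = 2320×2.30×62.6 + 1220×2.30×-48.2 = 198780
Σ ṁᵢCp,ᵢ = 2320×2.30 + 1220×2.30 = 8142
T_out = 198780 / 8142 = 24.415 °C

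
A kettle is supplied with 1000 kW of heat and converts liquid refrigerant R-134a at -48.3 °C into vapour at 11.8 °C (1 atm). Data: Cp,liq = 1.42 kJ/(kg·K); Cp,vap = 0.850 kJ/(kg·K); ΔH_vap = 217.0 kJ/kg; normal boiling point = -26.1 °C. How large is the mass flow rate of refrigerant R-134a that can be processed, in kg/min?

Δh = 1.42×(-26.1−-48.3) + 217.0 + 0.850×(11.8−-26.1) = 280.74 kJ/kg
Q = 1000 kW = 1000 kJ/s = 60000 kJ/min
ṁ = Q/Δh = 60000 / 280.74 = 213.72 kg/min

ṁ = 214 kg/min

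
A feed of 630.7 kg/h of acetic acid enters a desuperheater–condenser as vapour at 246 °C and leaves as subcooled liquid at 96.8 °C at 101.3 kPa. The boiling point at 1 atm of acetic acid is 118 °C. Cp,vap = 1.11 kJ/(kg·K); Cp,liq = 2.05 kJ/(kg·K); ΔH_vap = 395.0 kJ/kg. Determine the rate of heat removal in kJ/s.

vapour 246→118 °C: -142.08 kJ/kg
condensation at 118 °C: -395 kJ/kg
liquid 118→96.8 °C: -43.46 kJ/kg
Δh = -142.08 + -395 + -43.46 = -580.54 kJ/kg
Q = ṁ·Δh = 630.7 kg/h × -580.54 kJ/kg = -366150 kJ/h
|Q| = 101.71 kW

Q_c = 102 kJ/s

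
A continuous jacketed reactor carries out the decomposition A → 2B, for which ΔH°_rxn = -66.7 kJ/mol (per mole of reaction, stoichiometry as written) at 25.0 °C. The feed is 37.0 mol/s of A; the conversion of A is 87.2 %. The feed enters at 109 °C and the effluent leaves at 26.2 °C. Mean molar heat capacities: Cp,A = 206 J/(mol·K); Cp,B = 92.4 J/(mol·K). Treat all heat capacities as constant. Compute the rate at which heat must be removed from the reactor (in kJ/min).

Extent of reaction ξ = 0.872 × 37.0 = 32.264 mol/s
Reaction term: ξ·ΔH°_rxn = 32.264 × -66.7 = -2152 kJ/s
Sensible, feed 109→25 °C: -640.25 kJ/s
Outlet flows (mol/s): A 4.736, B 64.528
Sensible, products 25→26.2 °C: 8.3256 kJ/s
Q = ΔH = -2783.9 kJ/s = -2783.9 kW
Heat removed = 167040 kJ/min

Q_out = 167000 kJ/min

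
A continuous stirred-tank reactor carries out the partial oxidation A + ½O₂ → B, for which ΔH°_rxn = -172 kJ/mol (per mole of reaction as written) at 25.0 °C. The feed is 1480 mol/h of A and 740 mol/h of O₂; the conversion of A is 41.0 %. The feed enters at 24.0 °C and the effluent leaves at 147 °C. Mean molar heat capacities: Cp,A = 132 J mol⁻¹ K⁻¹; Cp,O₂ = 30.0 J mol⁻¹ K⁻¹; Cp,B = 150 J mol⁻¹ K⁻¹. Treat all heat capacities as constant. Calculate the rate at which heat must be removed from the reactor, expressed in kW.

Q_out = 21.5 kW

Extent of reaction ξ = 0.410 × 1480 = 606.8 mol/h
Reaction term: ξ·ΔH°_rxn = 606.8 × -172 = -104370 kJ/h
Sensible, feed 24.0→25 °C: 217.56 kJ/h
Outlet flows (mol/h): A 873.2, O₂ 436.6, B 606.8
Sensible, products 25→147 °C: 26764 kJ/h
Q = ΔH = -77388 kJ/h = -21.497 kW
Heat removed = 21.497 kW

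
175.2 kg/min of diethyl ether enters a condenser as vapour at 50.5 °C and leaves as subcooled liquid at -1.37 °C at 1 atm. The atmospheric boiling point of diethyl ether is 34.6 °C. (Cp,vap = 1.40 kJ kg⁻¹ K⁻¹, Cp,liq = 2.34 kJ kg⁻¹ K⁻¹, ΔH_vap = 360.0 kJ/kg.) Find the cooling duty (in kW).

Q_c = 1360 kW

vapour 50.5→34.6 °C: -22.26 kJ/kg
condensation at 34.6 °C: -360 kJ/kg
liquid 34.6→-1.37 °C: -84.17 kJ/kg
Δh = -22.26 + -360 + -84.17 = -466.43 kJ/kg
Q = ṁ·Δh = 175.2 kg/min × -466.43 kJ/kg = -81719 kJ/min
|Q| = 1362 kW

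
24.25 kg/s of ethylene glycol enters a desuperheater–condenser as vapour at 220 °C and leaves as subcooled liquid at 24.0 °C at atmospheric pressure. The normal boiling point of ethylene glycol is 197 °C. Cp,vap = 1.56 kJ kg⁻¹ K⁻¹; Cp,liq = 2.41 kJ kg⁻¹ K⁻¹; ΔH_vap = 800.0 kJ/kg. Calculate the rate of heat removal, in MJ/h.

vapour 220→197 °C: -35.88 kJ/kg
condensation at 197 °C: -800 kJ/kg
liquid 197→24.0 °C: -416.93 kJ/kg
Δh = -35.88 + -800 + -416.93 = -1252.8 kJ/kg
Q = ṁ·Δh = 24.25 kg/s × -1252.8 kJ/kg = -30381 kJ/s
|Q| = 30381 kW = 109370 MJ/h

Q_c = 109000 MJ/h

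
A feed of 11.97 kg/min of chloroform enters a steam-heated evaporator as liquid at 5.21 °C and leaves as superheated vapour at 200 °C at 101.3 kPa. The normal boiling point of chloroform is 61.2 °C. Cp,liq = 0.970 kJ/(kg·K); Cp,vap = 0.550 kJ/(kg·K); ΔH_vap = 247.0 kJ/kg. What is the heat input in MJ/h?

Q = 271 MJ/h

liquid 5.21→61.2 °C: 54.31 kJ/kg
vaporisation at 61.2 °C: 247 kJ/kg
vapour 61.2→200 °C: 76.34 kJ/kg
Δh = 54.31 + 247 + 76.34 = 377.65 kJ/kg
Q = ṁ·Δh = 11.97 kg/min × 377.65 kJ/kg = 4520.5 kJ/min
|Q| = 75.341 kW = 271.23 MJ/h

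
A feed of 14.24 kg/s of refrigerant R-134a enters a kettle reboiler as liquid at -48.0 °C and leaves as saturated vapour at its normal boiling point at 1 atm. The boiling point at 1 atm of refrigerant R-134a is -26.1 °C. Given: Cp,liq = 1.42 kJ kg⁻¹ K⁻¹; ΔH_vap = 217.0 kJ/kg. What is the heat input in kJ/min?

liquid -48.0→-26.1 °C: 31.098 kJ/kg
vaporisation at -26.1 °C: 217 kJ/kg
Δh = 31.098 + 217 = 248.1 kJ/kg
Q = ṁ·Δh = 14.24 kg/s × 248.1 kJ/kg = 3532.9 kJ/s
|Q| = 3532.9 kW = 211970 kJ/min

Q = 212000 kJ/min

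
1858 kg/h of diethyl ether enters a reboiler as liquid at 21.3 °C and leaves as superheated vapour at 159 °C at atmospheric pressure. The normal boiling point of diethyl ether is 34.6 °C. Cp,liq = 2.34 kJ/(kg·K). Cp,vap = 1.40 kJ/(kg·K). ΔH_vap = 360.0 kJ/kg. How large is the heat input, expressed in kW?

liquid 21.3→34.6 °C: 31.122 kJ/kg
vaporisation at 34.6 °C: 360 kJ/kg
vapour 34.6→159 °C: 174.16 kJ/kg
Δh = 31.122 + 360 + 174.16 = 565.28 kJ/kg
Q = ṁ·Δh = 1858 kg/h × 565.28 kJ/kg = 1.0503e+06 kJ/h
|Q| = 291.75 kW

Q = 292 kW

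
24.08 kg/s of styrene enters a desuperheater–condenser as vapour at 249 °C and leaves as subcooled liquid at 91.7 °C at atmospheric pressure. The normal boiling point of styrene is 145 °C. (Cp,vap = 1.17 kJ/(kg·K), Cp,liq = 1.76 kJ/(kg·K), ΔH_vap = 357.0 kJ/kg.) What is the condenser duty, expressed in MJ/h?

Q_c = 49600 MJ/h

vapour 249→145 °C: -121.68 kJ/kg
condensation at 145 °C: -357 kJ/kg
liquid 145→91.7 °C: -93.808 kJ/kg
Δh = -121.68 + -357 + -93.808 = -572.49 kJ/kg
Q = ṁ·Δh = 24.08 kg/s × -572.49 kJ/kg = -13786 kJ/s
|Q| = 13786 kW = 49628 MJ/h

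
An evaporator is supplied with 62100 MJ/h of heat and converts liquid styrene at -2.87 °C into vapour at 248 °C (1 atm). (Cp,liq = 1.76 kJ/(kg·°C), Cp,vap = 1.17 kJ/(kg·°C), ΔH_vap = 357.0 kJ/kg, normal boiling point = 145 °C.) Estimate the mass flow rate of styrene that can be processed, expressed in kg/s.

ṁ = 23.4 kg/s

Δh = 1.76×(145−-2.87) + 357.0 + 1.17×(248−145) = 737.76 kJ/kg
Q = 62100 MJ/h = 17250 kJ/s = 17250 kJ/s
ṁ = Q/Δh = 17250 / 737.76 = 23.382 kg/s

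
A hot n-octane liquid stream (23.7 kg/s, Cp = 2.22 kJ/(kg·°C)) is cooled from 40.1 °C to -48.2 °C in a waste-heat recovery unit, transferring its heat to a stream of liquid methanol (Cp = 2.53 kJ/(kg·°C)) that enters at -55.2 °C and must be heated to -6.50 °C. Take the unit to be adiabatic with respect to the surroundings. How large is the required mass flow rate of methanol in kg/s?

ṁ_c = 37.7 kg/s

Heat released by hot stream: Q = 23.7 × 2.22 × (40.1 − -48.2) = 4645.8 kJ/s
Energy balance on cold side (adiabatic exchanger): Q = ṁ_c·Cp_c·(T_c,out − T_c,in)
ṁ_c = 4645.8 / [2.53 × (-6.50 − -55.2)] = 37.706 kg/s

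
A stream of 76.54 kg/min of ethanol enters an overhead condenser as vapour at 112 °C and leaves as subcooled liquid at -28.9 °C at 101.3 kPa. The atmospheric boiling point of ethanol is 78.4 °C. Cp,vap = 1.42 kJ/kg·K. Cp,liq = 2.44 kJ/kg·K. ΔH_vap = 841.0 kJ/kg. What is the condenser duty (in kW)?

vapour 112→78.4 °C: -47.712 kJ/kg
condensation at 78.4 °C: -841 kJ/kg
liquid 78.4→-28.9 °C: -261.81 kJ/kg
Δh = -47.712 + -841 + -261.81 = -1150.5 kJ/kg
Q = ṁ·Δh = 76.54 kg/min × -1150.5 kJ/kg = -88061 kJ/min
|Q| = 1467.7 kW

Q_c = 1470 kW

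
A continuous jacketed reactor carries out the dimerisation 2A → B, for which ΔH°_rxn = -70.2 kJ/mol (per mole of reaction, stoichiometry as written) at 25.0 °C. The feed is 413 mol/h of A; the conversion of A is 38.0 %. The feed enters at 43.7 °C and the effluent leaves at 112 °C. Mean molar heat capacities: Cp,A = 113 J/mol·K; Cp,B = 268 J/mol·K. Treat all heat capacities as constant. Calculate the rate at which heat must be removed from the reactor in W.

Q_out = 565 W

Extent of reaction ξ = 0.380 × 413 / 2 = 78.47 mol/h
Reaction term: ξ·ΔH°_rxn = 78.47 × -70.2 = -5508.6 kJ/h
Sensible, feed 43.7→25 °C: -872.71 kJ/h
Outlet flows (mol/h): A 256.06, B 78.47
Sensible, products 25→112 °C: 4346.9 kJ/h
Q = ΔH = -2034.4 kJ/h = -0.5651 kW
Heat removed = 565.1 W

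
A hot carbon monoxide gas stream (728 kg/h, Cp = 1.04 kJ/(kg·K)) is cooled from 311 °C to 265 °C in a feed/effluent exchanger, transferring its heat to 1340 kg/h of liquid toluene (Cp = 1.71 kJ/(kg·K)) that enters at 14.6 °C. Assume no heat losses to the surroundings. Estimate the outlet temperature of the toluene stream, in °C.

T_c,out = 29.8 °C

Heat released by hot stream: Q = 728 × 1.04 × (311 − 265) = 34828 kJ/h
Energy balance on cold side (adiabatic exchanger): Q = ṁ_c·Cp_c·(T_c,out − T_c,in)
T_c,out = 14.6 + 34828/(1340 × 1.71) = 29.799 °C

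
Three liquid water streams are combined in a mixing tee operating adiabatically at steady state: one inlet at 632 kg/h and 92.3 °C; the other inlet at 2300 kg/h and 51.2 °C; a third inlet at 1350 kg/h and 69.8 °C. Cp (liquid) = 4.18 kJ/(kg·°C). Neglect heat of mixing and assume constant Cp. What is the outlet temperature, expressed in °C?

Energy balance with Q = 0: Σ ṁᵢCp,ᵢ(T_out − Tᵢ) = 0
Σ ṁᵢCp,ᵢTᵢ = 632×4.18×92.3 + 2300×4.18×51.2 + 1350×4.18×69.8 = 1.13e+06
Σ ṁᵢCp,ᵢ = 632×4.18 + 2300×4.18 + 1350×4.18 = 17899
T_out = 1.13e+06 / 17899 = 63.13 °C

T_out = 63.1 °C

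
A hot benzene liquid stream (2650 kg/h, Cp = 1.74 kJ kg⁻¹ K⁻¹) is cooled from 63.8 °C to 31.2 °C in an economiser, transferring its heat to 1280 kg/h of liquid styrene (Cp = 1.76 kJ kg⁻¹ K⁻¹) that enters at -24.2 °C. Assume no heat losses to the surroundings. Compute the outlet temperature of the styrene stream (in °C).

T_c,out = 42.5 °C

Heat released by hot stream: Q = 2650 × 1.74 × (63.8 − 31.2) = 150320 kJ/h
Energy balance on cold side (adiabatic exchanger): Q = ṁ_c·Cp_c·(T_c,out − T_c,in)
T_c,out = -24.2 + 150320/(1280 × 1.76) = 42.525 °C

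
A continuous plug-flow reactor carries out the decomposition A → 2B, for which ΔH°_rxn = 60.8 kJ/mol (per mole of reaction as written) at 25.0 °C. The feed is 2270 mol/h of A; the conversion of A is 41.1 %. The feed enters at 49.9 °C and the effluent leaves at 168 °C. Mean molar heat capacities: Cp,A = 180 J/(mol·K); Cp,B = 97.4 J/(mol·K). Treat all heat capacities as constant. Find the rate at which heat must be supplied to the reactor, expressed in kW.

Q_in = 29.7 kW

Extent of reaction ξ = 0.411 × 2270 = 932.97 mol/h
Reaction term: ξ·ΔH°_rxn = 932.97 × 60.8 = 56725 kJ/h
Sensible, feed 49.9→25 °C: -10174 kJ/h
Outlet flows (mol/h): A 1337, B 1865.9
Sensible, products 25→168 °C: 60404 kJ/h
Q = ΔH = 106950 kJ/h = 29.71 kW
Heat supplied = 29.71 kW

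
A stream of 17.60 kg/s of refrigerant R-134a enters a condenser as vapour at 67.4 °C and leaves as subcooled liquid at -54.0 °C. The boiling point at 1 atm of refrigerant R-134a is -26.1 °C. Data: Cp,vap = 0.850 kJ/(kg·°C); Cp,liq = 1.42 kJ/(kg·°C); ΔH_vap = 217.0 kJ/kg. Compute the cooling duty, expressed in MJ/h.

Q_c = 21300 MJ/h

vapour 67.4→-26.1 °C: -79.475 kJ/kg
condensation at -26.1 °C: -217 kJ/kg
liquid -26.1→-54.0 °C: -39.618 kJ/kg
Δh = -79.475 + -217 + -39.618 = -336.09 kJ/kg
Q = ṁ·Δh = 17.60 kg/s × -336.09 kJ/kg = -5915.2 kJ/s
|Q| = 5915.2 kW = 21295 MJ/h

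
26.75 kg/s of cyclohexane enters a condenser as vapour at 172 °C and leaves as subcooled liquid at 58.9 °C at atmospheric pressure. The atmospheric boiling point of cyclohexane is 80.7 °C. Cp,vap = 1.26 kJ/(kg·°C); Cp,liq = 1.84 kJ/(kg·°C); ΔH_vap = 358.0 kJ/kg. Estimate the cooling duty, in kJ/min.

vapour 172→80.7 °C: -115.04 kJ/kg
condensation at 80.7 °C: -358 kJ/kg
liquid 80.7→58.9 °C: -40.112 kJ/kg
Δh = -115.04 + -358 + -40.112 = -513.15 kJ/kg
Q = ṁ·Δh = 26.75 kg/s × -513.15 kJ/kg = -13727 kJ/s
|Q| = 13727 kW = 823610 kJ/min

Q_c = 824000 kJ/min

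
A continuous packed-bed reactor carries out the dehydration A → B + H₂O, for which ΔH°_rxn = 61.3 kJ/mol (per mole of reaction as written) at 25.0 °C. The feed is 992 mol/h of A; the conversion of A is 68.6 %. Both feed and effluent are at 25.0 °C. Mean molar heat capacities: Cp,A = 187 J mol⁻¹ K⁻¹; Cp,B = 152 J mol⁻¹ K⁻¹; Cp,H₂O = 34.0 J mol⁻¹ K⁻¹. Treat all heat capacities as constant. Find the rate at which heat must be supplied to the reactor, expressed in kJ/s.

Q_in = 11.6 kJ/s

Extent of reaction ξ = 0.686 × 992 = 680.51 mol/h
Reaction term: ξ·ΔH°_rxn = 680.51 × 61.3 = 41715 kJ/h
Q = ΔH = 41715 kJ/h = 11.588 kW
Heat supplied = 11.588 kJ/s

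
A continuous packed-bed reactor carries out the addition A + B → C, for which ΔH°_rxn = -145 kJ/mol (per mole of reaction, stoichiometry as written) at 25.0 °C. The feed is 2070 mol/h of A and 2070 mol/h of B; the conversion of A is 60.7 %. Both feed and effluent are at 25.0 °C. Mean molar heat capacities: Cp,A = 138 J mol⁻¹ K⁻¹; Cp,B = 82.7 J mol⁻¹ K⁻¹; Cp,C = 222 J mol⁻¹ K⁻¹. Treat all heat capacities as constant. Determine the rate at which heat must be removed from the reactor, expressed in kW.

Extent of reaction ξ = 0.607 × 2070 = 1256.5 mol/h
Reaction term: ξ·ΔH°_rxn = 1256.5 × -145 = -182190 kJ/h
Q = ΔH = -182190 kJ/h = -50.609 kW
Heat removed = 50.609 kW

Q_out = 50.6 kW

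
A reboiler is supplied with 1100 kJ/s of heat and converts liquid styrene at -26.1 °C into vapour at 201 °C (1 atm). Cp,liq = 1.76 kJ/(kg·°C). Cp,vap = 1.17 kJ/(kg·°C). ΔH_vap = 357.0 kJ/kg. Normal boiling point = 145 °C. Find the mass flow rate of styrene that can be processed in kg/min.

Δh = 1.76×(145−-26.1) + 357.0 + 1.17×(201−145) = 723.66 kJ/kg
Q = 1100 kJ/s = 1100 kJ/s = 66000 kJ/min
ṁ = Q/Δh = 66000 / 723.66 = 91.204 kg/min

ṁ = 91.2 kg/min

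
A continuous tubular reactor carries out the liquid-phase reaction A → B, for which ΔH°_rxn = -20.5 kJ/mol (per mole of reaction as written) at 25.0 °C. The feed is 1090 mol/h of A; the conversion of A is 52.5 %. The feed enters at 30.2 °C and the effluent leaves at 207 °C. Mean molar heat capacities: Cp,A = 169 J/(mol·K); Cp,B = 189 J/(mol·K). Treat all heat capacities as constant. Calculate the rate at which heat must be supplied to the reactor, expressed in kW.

Q_in = 6.37 kW

Extent of reaction ξ = 0.525 × 1090 = 572.25 mol/h
Reaction term: ξ·ΔH°_rxn = 572.25 × -20.5 = -11731 kJ/h
Sensible, feed 30.2→25 °C: -957.89 kJ/h
Outlet flows (mol/h): A 517.75, B 572.25
Sensible, products 25→207 °C: 35609 kJ/h
Q = ΔH = 22920 kJ/h = 6.3667 kW
Heat supplied = 6.3667 kW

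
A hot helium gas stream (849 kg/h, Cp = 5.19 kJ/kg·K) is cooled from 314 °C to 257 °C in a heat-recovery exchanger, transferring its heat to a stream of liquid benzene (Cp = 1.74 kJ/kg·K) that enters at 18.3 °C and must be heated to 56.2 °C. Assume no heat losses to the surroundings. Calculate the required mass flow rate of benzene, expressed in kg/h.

Heat released by hot stream: Q = 849 × 5.19 × (314 − 257) = 251160 kJ/h
Energy balance on cold side (adiabatic exchanger): Q = ṁ_c·Cp_c·(T_c,out − T_c,in)
ṁ_c = 251160 / [1.74 × (56.2 − 18.3)] = 3808.6 kg/h

ṁ_c = 3810 kg/h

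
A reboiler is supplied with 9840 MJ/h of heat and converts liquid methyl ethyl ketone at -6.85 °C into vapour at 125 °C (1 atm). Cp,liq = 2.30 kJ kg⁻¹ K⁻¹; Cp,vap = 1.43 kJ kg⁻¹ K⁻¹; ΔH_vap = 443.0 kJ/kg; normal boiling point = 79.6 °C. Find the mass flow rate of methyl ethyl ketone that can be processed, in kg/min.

ṁ = 232 kg/min

Δh = 2.30×(79.6−-6.85) + 443.0 + 1.43×(125−79.6) = 706.76 kJ/kg
Q = 9840 MJ/h = 2733.3 kJ/s = 164000 kJ/min
ṁ = Q/Δh = 164000 / 706.76 = 232.05 kg/min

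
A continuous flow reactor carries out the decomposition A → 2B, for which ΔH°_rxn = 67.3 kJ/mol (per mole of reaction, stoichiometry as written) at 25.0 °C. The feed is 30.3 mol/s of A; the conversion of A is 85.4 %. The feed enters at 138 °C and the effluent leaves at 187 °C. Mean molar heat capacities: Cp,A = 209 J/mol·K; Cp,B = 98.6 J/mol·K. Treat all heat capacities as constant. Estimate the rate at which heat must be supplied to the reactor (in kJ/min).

Q_in = 120000 kJ/min

Extent of reaction ξ = 0.854 × 30.3 = 25.876 mol/s
Reaction term: ξ·ΔH°_rxn = 25.876 × 67.3 = 1741.5 kJ/s
Sensible, feed 138→25 °C: -715.6 kJ/s
Outlet flows (mol/s): A 4.4238, B 51.752
Sensible, products 25→187 °C: 976.43 kJ/s
Q = ΔH = 2002.3 kJ/s = 2002.3 kW
Heat supplied = 120140 kJ/min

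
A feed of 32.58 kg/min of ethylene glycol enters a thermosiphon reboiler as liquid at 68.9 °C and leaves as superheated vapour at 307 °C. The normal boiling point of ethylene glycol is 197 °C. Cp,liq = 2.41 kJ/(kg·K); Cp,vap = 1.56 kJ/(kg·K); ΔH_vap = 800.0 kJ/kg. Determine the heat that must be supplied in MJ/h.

liquid 68.9→197 °C: 308.72 kJ/kg
vaporisation at 197 °C: 800 kJ/kg
vapour 197→307 °C: 171.6 kJ/kg
Δh = 308.72 + 800 + 171.6 = 1280.3 kJ/kg
Q = ṁ·Δh = 32.58 kg/min × 1280.3 kJ/kg = 41713 kJ/min
|Q| = 695.21 kW = 2502.8 MJ/h

Q = 2500 MJ/h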